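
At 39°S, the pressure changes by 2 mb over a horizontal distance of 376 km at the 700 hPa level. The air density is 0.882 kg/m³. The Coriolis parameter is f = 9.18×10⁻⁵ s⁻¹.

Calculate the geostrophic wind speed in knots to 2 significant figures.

13 knots

Pressure gradient: |∂P/∂n| = 200 Pa / 376000 m = 5.32×10⁻⁴ Pa/m
Geostrophic balance (pressure-gradient force = Coriolis force):
V_g = (1/(fρ)) |∂P/∂n| = 5.32×10⁻⁴ / (9.18×10⁻⁵ × 0.882) = 6.57 m/s
Converting: 6.57 m/s × 1.944 = 13 knots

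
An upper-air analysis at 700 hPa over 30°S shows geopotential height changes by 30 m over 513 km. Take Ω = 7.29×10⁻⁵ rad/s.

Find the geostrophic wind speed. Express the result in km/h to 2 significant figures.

28 km/h

Coriolis parameter at 30°S:
f = 2Ω sin φ = 2 × 7.29×10⁻⁵ × sin 30° = 7.29×10⁻⁵ s⁻¹
Height gradient: |∂Z/∂n| = 30 m / 513000 m = 5.85×10⁻⁵
On a pressure surface, geostrophic balance gives V_g = (g/f)|∂Z/∂n|:
V_g = 9.81 × 5.85×10⁻⁵ / 7.29×10⁻⁵ = 7.87 m/s
Converting: 7.87 m/s × 3.6 = 28 km/h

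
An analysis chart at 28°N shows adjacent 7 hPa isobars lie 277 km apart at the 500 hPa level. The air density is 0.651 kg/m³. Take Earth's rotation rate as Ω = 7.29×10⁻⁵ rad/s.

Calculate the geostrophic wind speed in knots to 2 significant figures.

Coriolis parameter at 28°N:
f = 2Ω sin φ = 2 × 7.29×10⁻⁵ × sin 28° = 6.84×10⁻⁵ s⁻¹
Pressure gradient: |∂P/∂n| = 700 Pa / 277000 m = 2.53×10⁻³ Pa/m
Geostrophic balance (pressure-gradient force = Coriolis force):
V_g = (1/(fρ)) |∂P/∂n| = 2.53×10⁻³ / (6.84×10⁻⁵ × 0.651) = 56.7 m/s
Converting: 56.7 m/s × 1.944 = 110 knots

110 knots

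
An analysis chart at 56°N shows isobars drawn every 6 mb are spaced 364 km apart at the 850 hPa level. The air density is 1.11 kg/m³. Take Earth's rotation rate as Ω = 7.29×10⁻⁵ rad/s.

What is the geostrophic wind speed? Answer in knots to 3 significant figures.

Coriolis parameter at 56°N:
f = 2Ω sin φ = 2 × 7.29×10⁻⁵ × sin 56° = 1.21×10⁻⁴ s⁻¹
Pressure gradient: |∂P/∂n| = 600 Pa / 364000 m = 1.65×10⁻³ Pa/m
Geostrophic balance (pressure-gradient force = Coriolis force):
V_g = (1/(fρ)) |∂P/∂n| = 1.65×10⁻³ / (1.21×10⁻⁴ × 1.11) = 12.3 m/s
Converting: 12.3 m/s × 1.944 = 23.9 knots

23.9 knots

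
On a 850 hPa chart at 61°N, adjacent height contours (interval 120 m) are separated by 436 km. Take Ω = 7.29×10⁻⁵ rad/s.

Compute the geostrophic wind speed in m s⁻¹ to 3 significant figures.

Coriolis parameter at 61°N:
f = 2Ω sin φ = 2 × 7.29×10⁻⁵ × sin 61° = 1.28×10⁻⁴ s⁻¹
Height gradient: |∂Z/∂n| = 120 m / 436000 m = 2.75×10⁻⁴
On a pressure surface, geostrophic balance gives V_g = (g/f)|∂Z/∂n|:
V_g = 9.81 × 2.75×10⁻⁴ / 1.28×10⁻⁴ = 21.2 m/s

21.2 m s⁻¹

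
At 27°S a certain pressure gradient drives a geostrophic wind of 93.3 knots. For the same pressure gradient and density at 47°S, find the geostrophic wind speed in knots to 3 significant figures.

With the same pressure gradient and density, V_g ∝ 1/f ∝ 1/sin φ.
V₂ = V₁ · sin φ₁ / sin φ₂ = 93.3 × sin 27° / sin 47°
V₂ = 93.3 × 0.4540/0.7314 = 57.9 knots

57.9 knots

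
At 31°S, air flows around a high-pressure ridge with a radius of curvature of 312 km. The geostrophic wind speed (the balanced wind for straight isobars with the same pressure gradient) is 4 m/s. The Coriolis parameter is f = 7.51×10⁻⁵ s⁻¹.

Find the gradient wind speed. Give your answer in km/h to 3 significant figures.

18.4 km/h

Around a high, pressure-gradient force acts outward with centrifugal, so Coriolis balances both:
fV = (1/ρ)|∂P/∂n| + V²/R  →  V² − fR·V + fR·V_g = 0
With fR = 7.51×10⁻⁵ × 312×10³ m = 23.4 m/s:
V = [fR − √((fR)² − 4 fR V_g)]/2 = [23.4 − √(23.4² − 4×23.4×4)]/2 = 5.12 m/s
Supergeostrophic (V > V_g = 4 m/s), as expected around a high.
Converting: 5.12 m/s × 3.6 = 18.4 km/h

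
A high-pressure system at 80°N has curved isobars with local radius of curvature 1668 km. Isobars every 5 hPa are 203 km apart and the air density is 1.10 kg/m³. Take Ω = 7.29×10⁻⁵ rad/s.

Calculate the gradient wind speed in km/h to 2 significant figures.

Coriolis parameter at 80°N:
f = 2Ω sin φ = 2 × 7.29×10⁻⁵ × sin 80° = 1.44×10⁻⁴ s⁻¹
Pressure gradient: |∂P/∂n| = 500 Pa / 203000 m = 2.46×10⁻³ Pa/m
Geostrophic speed: V_g = |∂P/∂n|/(fρ) = 2.46×10⁻³/(1.44×10⁻⁴ × 1.10) = 15.6 m/s
Around a high, pressure-gradient force acts outward with centrifugal, so Coriolis balances both:
fV = (1/ρ)|∂P/∂n| + V²/R  →  V² − fR·V + fR·V_g = 0
With fR = 1.44×10⁻⁴ × 1668×10³ m = 239 m/s:
V = [fR − √((fR)² − 4 fR V_g)]/2 = [239 − √(239² − 4×239×15.6)]/2 = 16.8 m/s
Supergeostrophic (V > V_g = 15.6 m/s), as expected around a high.
Converting: 16.8 m/s × 3.6 = 60 km/h

60 km/h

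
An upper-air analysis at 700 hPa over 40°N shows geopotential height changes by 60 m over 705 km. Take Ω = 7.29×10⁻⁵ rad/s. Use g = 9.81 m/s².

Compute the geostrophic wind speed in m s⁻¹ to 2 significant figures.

Coriolis parameter at 40°N:
f = 2Ω sin φ = 2 × 7.29×10⁻⁵ × sin 40° = 9.37×10⁻⁵ s⁻¹
Height gradient: |∂Z/∂n| = 60 m / 705000 m = 8.51×10⁻⁵
On a pressure surface, geostrophic balance gives V_g = (g/f)|∂Z/∂n|:
V_g = 9.81 × 8.51×10⁻⁵ / 9.37×10⁻⁵ = 8.91 m/s

8.9 m s⁻¹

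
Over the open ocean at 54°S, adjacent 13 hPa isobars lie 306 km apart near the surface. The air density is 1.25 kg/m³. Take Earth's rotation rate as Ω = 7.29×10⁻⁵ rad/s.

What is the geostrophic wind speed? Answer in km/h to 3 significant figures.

104 km/h

Coriolis parameter at 54°S:
f = 2Ω sin φ = 2 × 7.29×10⁻⁵ × sin 54° = 1.18×10⁻⁴ s⁻¹
Pressure gradient: |∂P/∂n| = 1300 Pa / 306000 m = 4.25×10⁻³ Pa/m
Geostrophic balance (pressure-gradient force = Coriolis force):
V_g = (1/(fρ)) |∂P/∂n| = 4.25×10⁻³ / (1.18×10⁻⁴ × 1.25) = 28.8 m/s
Converting: 28.8 m/s × 3.6 = 104 km/h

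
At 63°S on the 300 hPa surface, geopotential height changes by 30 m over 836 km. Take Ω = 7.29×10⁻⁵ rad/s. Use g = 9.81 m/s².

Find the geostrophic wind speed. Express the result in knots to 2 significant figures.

Coriolis parameter at 63°S:
f = 2Ω sin φ = 2 × 7.29×10⁻⁵ × sin 63° = 1.30×10⁻⁴ s⁻¹
Height gradient: |∂Z/∂n| = 30 m / 836000 m = 3.59×10⁻⁵
On a pressure surface, geostrophic balance gives V_g = (g/f)|∂Z/∂n|:
V_g = 9.81 × 3.59×10⁻⁵ / 1.30×10⁻⁴ = 2.71 m/s
Converting: 2.71 m/s × 1.944 = 5.3 knots

5.3 knots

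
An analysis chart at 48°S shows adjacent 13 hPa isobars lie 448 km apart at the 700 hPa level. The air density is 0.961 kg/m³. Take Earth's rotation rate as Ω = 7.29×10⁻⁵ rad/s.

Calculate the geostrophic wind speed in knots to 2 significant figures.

Coriolis parameter at 48°S:
f = 2Ω sin φ = 2 × 7.29×10⁻⁵ × sin 48° = 1.08×10⁻⁴ s⁻¹
Pressure gradient: |∂P/∂n| = 1300 Pa / 448000 m = 2.90×10⁻³ Pa/m
Geostrophic balance (pressure-gradient force = Coriolis force):
V_g = (1/(fρ)) |∂P/∂n| = 2.90×10⁻³ / (1.08×10⁻⁴ × 0.961) = 27.9 m/s
Converting: 27.9 m/s × 1.944 = 54 knots

54 knots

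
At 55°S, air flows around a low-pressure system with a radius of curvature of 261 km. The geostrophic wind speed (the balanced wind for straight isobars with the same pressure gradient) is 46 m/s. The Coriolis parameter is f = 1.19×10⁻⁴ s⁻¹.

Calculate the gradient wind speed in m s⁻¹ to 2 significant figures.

25 m s⁻¹

Around a low, centrifugal force acts outward with Coriolis, so pressure-gradient force balances both:
(1/ρ)|∂P/∂n| = fV + V²/R  →  V² + fR·V − fR·V_g = 0
With fR = 1.19×10⁻⁴ × 261×10³ m = 31.1 m/s:
V = [−fR + √((fR)² + 4 fR V_g)]/2 = [−31.1 + √(31.1² + 4×31.1×46)]/2 = 25.3 m/s
Subgeostrophic (V < V_g = 46 m/s), as expected around a low.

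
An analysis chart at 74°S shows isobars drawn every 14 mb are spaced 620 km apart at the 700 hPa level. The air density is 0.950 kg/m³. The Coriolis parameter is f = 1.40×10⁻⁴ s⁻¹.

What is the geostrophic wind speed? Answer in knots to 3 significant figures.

Pressure gradient: |∂P/∂n| = 1400 Pa / 620000 m = 2.26×10⁻³ Pa/m
Geostrophic balance (pressure-gradient force = Coriolis force):
V_g = (1/(fρ)) |∂P/∂n| = 2.26×10⁻³ / (1.40×10⁻⁴ × 0.950) = 17.0 m/s
Converting: 17.0 m/s × 1.944 = 33.0 knots

33.0 knots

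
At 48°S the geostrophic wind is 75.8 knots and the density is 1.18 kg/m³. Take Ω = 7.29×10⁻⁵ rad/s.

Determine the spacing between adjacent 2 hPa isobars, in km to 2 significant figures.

Coriolis parameter at 48°S:
f = 2Ω sin φ = 2 × 7.29×10⁻⁵ × sin 48° = 1.08×10⁻⁴ s⁻¹
Wind speed in SI: 75.8 knots = 39.0 m/s
Geostrophic balance rearranged: |∂P/∂n| = f ρ V_g
|∂P/∂n| = 1.08×10⁻⁴ × 1.18 × 39.0 = 4.99×10⁻³ Pa/m
Isobar spacing: Δn = ΔP/|∂P/∂n| = 200 Pa / 4.99×10⁻³ Pa/m = 40115 m ≈ 40 km

40 km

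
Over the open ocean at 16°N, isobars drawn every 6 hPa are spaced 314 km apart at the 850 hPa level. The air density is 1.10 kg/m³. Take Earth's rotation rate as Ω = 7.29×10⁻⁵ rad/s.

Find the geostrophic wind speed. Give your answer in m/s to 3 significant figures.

Coriolis parameter at 16°N:
f = 2Ω sin φ = 2 × 7.29×10⁻⁵ × sin 16° = 4.02×10⁻⁵ s⁻¹
Pressure gradient: |∂P/∂n| = 600 Pa / 314000 m = 1.91×10⁻³ Pa/m
Geostrophic balance (pressure-gradient force = Coriolis force):
V_g = (1/(fρ)) |∂P/∂n| = 1.91×10⁻³ / (4.02×10⁻⁵ × 1.10) = 43.2 m/s

43.2 m/s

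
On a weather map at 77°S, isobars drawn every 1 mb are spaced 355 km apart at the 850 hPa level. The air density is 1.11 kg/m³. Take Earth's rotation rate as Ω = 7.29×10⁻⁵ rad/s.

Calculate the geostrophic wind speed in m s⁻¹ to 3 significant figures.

Coriolis parameter at 77°S:
f = 2Ω sin φ = 2 × 7.29×10⁻⁵ × sin 77° = 1.42×10⁻⁴ s⁻¹
Pressure gradient: |∂P/∂n| = 100 Pa / 355000 m = 2.82×10⁻⁴ Pa/m
Geostrophic balance (pressure-gradient force = Coriolis force):
V_g = (1/(fρ)) |∂P/∂n| = 2.82×10⁻⁴ / (1.42×10⁻⁴ × 1.11) = 1.79 m/s

1.79 m s⁻¹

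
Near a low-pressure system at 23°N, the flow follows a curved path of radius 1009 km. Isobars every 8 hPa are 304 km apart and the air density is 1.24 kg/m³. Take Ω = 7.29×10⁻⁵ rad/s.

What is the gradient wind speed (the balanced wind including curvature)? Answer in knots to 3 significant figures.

Coriolis parameter at 23°N:
f = 2Ω sin φ = 2 × 7.29×10⁻⁵ × sin 23° = 5.70×10⁻⁵ s⁻¹
Pressure gradient: |∂P/∂n| = 800 Pa / 304000 m = 2.63×10⁻³ Pa/m
Geostrophic speed: V_g = |∂P/∂n|/(fρ) = 2.63×10⁻³/(5.70×10⁻⁵ × 1.24) = 37.3 m/s
Around a low, centrifugal force acts outward with Coriolis, so pressure-gradient force balances both:
(1/ρ)|∂P/∂n| = fV + V²/R  →  V² + fR·V − fR·V_g = 0
With fR = 5.70×10⁻⁵ × 1009×10³ m = 57.5 m/s:
V = [−fR + √((fR)² + 4 fR V_g)]/2 = [−57.5 + √(57.5² + 4×57.5×37.3)]/2 = 25.7 m/s
Subgeostrophic (V < V_g = 37.3 m/s), as expected around a low.
Converting: 25.7 m/s × 1.944 = 50.0 knots

50.0 knots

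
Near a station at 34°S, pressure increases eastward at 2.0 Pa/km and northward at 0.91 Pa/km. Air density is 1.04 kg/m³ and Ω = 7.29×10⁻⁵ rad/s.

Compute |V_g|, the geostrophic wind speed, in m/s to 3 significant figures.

Coriolis parameter at 34°S:
f = 2Ω sin φ = 2 × 7.29×10⁻⁵ × sin 34° = 8.15×10⁻⁵ s⁻¹
In the Southern Hemisphere f is negative: f = −8.15×10⁻⁵ s⁻¹.
Component geostrophic relations (x east, y north):
u_g = −(1/(fρ)) ∂P/∂y,  v_g = (1/(fρ)) ∂P/∂x
u_g = −(0.91×10⁻³)/(−8.15×10⁻⁵ × 1.04) = 10.7 m/s;  v_g = (2.0×10⁻³)/(−8.15×10⁻⁵ × 1.04) = −23.6 m/s
|V_g| = √(u_g² + v_g²) = 25.9 m/s

25.9 m/s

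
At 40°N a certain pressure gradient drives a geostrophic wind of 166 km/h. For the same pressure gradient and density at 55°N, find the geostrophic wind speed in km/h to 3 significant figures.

130 km/h

With the same pressure gradient and density, V_g ∝ 1/f ∝ 1/sin φ.
V₂ = V₁ · sin φ₁ / sin φ₂ = 166 × sin 40° / sin 55°
V₂ = 166 × 0.6428/0.8192 = 130 km/h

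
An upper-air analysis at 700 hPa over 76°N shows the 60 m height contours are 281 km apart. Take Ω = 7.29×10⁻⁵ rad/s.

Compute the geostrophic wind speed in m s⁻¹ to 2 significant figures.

15 m s⁻¹

Coriolis parameter at 76°N:
f = 2Ω sin φ = 2 × 7.29×10⁻⁵ × sin 76° = 1.41×10⁻⁴ s⁻¹
Height gradient: |∂Z/∂n| = 60 m / 281000 m = 2.14×10⁻⁴
On a pressure surface, geostrophic balance gives V_g = (g/f)|∂Z/∂n|:
V_g = 9.81 × 2.14×10⁻⁴ / 1.41×10⁻⁴ = 14.8 m/s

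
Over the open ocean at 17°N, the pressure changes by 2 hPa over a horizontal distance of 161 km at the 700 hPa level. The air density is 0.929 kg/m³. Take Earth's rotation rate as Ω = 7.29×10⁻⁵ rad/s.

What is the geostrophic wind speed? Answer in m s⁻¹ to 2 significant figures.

31 m s⁻¹

Coriolis parameter at 17°N:
f = 2Ω sin φ = 2 × 7.29×10⁻⁵ × sin 17° = 4.26×10⁻⁵ s⁻¹
Pressure gradient: |∂P/∂n| = 200 Pa / 161000 m = 1.24×10⁻³ Pa/m
Geostrophic balance (pressure-gradient force = Coriolis force):
V_g = (1/(fρ)) |∂P/∂n| = 1.24×10⁻³ / (4.26×10⁻⁵ × 0.929) = 31.4 m/s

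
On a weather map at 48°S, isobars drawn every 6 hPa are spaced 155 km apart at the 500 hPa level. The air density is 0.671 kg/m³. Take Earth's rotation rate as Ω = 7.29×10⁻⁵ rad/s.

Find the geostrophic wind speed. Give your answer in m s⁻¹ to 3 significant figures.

53.2 m s⁻¹

Coriolis parameter at 48°S:
f = 2Ω sin φ = 2 × 7.29×10⁻⁵ × sin 48° = 1.08×10⁻⁴ s⁻¹
Pressure gradient: |∂P/∂n| = 600 Pa / 155000 m = 3.87×10⁻³ Pa/m
Geostrophic balance (pressure-gradient force = Coriolis force):
V_g = (1/(fρ)) |∂P/∂n| = 3.87×10⁻³ / (1.08×10⁻⁴ × 0.671) = 53.2 m/s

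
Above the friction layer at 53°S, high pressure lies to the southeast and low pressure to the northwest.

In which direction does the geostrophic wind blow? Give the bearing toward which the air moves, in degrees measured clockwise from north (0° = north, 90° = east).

The pressure-gradient force points toward the northwest (bearing 315°).
Geostrophic balance: in the Southern Hemisphere the Coriolis force deflects motion to the left, so the geostrophic wind blows 90° to the left of the pressure-gradient force (low pressure on the right).
Rotating 315° by 90° counterclockwise gives 225° — the wind blows toward the southwest.

225°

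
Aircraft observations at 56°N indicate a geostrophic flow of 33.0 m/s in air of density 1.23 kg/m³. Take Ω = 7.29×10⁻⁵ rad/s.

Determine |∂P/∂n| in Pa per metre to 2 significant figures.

Coriolis parameter at 56°N:
f = 2Ω sin φ = 2 × 7.29×10⁻⁵ × sin 56° = 1.21×10⁻⁴ s⁻¹
Geostrophic balance rearranged: |∂P/∂n| = f ρ V_g
|∂P/∂n| = 1.21×10⁻⁴ × 1.23 × 33.0 = 4.91×10⁻³ Pa/m

4.9×10⁻³ Pa/m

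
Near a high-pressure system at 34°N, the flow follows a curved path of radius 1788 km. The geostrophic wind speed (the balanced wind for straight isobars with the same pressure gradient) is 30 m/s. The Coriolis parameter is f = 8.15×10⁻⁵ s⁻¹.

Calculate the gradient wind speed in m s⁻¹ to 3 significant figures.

42.2 m s⁻¹

Around a high, pressure-gradient force acts outward with centrifugal, so Coriolis balances both:
fV = (1/ρ)|∂P/∂n| + V²/R  →  V² − fR·V + fR·V_g = 0
With fR = 8.15×10⁻⁵ × 1788×10³ m = 146 m/s:
V = [fR − √((fR)² − 4 fR V_g)]/2 = [146 − √(146² − 4×146×30)]/2 = 42.2 m/s
Supergeostrophic (V > V_g = 30 m/s), as expected around a high.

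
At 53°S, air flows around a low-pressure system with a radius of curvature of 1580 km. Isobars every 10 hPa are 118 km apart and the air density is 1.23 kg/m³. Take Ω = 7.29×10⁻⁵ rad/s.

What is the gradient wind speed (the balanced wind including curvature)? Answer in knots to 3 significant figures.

91.6 knots

Coriolis parameter at 53°S:
f = 2Ω sin φ = 2 × 7.29×10⁻⁵ × sin 53° = 1.16×10⁻⁴ s⁻¹
Pressure gradient: |∂P/∂n| = 1000 Pa / 118000 m = 8.47×10⁻³ Pa/m
Geostrophic speed: V_g = |∂P/∂n|/(fρ) = 8.47×10⁻³/(1.16×10⁻⁴ × 1.23) = 59.2 m/s
Around a low, centrifugal force acts outward with Coriolis, so pressure-gradient force balances both:
(1/ρ)|∂P/∂n| = fV + V²/R  →  V² + fR·V − fR·V_g = 0
With fR = 1.16×10⁻⁴ × 1580×10³ m = 184 m/s:
V = [−fR + √((fR)² + 4 fR V_g)]/2 = [−184 + √(184² + 4×184×59.2)]/2 = 47.1 m/s
Subgeostrophic (V < V_g = 59.2 m/s), as expected around a low.
Converting: 47.1 m/s × 1.944 = 91.6 knots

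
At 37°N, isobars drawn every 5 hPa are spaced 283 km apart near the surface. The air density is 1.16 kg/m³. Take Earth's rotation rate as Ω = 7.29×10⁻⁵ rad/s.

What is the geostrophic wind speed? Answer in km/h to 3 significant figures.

62.5 km/h

Coriolis parameter at 37°N:
f = 2Ω sin φ = 2 × 7.29×10⁻⁵ × sin 37° = 8.77×10⁻⁵ s⁻¹
Pressure gradient: |∂P/∂n| = 500 Pa / 283000 m = 1.77×10⁻³ Pa/m
Geostrophic balance (pressure-gradient force = Coriolis force):
V_g = (1/(fρ)) |∂P/∂n| = 1.77×10⁻³ / (8.77×10⁻⁵ × 1.16) = 17.4 m/s
Converting: 17.4 m/s × 3.6 = 62.5 km/h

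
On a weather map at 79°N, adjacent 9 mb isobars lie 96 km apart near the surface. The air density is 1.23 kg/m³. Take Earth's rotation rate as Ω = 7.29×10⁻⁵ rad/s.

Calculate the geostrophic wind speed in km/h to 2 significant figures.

Coriolis parameter at 79°N:
f = 2Ω sin φ = 2 × 7.29×10⁻⁵ × sin 79° = 1.43×10⁻⁴ s⁻¹
Pressure gradient: |∂P/∂n| = 900 Pa / 96000 m = 9.38×10⁻³ Pa/m
Geostrophic balance (pressure-gradient force = Coriolis force):
V_g = (1/(fρ)) |∂P/∂n| = 9.38×10⁻³ / (1.43×10⁻⁴ × 1.23) = 53.3 m/s
Converting: 53.3 m/s × 3.6 = 190 km/h

190 km/h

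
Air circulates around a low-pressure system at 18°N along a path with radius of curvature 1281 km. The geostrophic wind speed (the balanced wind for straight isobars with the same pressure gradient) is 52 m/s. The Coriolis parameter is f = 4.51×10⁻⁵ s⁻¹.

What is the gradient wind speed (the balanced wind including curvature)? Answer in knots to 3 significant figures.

64.3 knots

Around a low, centrifugal force acts outward with Coriolis, so pressure-gradient force balances both:
(1/ρ)|∂P/∂n| = fV + V²/R  →  V² + fR·V − fR·V_g = 0
With fR = 4.51×10⁻⁵ × 1281×10³ m = 57.8 m/s:
V = [−fR + √((fR)² + 4 fR V_g)]/2 = [−57.8 + √(57.8² + 4×57.8×52)]/2 = 33.1 m/s
Subgeostrophic (V < V_g = 52 m/s), as expected around a low.
Converting: 33.1 m/s × 1.944 = 64.3 knots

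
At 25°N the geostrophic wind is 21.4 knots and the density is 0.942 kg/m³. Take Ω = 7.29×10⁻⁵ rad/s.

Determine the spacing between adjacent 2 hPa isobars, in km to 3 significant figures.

313 km

Coriolis parameter at 25°N:
f = 2Ω sin φ = 2 × 7.29×10⁻⁵ × sin 25° = 6.16×10⁻⁵ s⁻¹
Wind speed in SI: 21.4 knots = 11.0 m/s
Geostrophic balance rearranged: |∂P/∂n| = f ρ V_g
|∂P/∂n| = 6.16×10⁻⁵ × 0.942 × 11.0 = 6.39×10⁻⁴ Pa/m
Isobar spacing: Δn = ΔP/|∂P/∂n| = 200 Pa / 6.39×10⁻⁴ Pa/m = 312983 m ≈ 313 km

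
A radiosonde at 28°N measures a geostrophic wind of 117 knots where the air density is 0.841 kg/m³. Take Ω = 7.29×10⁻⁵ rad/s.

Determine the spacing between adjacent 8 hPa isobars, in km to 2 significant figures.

Coriolis parameter at 28°N:
f = 2Ω sin φ = 2 × 7.29×10⁻⁵ × sin 28° = 6.84×10⁻⁵ s⁻¹
Wind speed in SI: 117 knots = 60.2 m/s
Geostrophic balance rearranged: |∂P/∂n| = f ρ V_g
|∂P/∂n| = 6.84×10⁻⁵ × 0.841 × 60.2 = 3.46×10⁻³ Pa/m
Isobar spacing: Δn = ΔP/|∂P/∂n| = 800 Pa / 3.46×10⁻³ Pa/m = 230889 m ≈ 230 km

230 km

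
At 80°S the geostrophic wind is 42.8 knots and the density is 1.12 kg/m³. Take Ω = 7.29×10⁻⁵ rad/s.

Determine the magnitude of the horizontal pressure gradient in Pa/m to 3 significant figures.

Coriolis parameter at 80°S:
f = 2Ω sin φ = 2 × 7.29×10⁻⁵ × sin 80° = 1.44×10⁻⁴ s⁻¹
Wind speed in SI: 42.8 knots = 22.0 m/s
Geostrophic balance rearranged: |∂P/∂n| = f ρ V_g
|∂P/∂n| = 1.44×10⁻⁴ × 1.12 × 22.0 = 3.54×10⁻³ Pa/m

3.54×10⁻³ Pa/m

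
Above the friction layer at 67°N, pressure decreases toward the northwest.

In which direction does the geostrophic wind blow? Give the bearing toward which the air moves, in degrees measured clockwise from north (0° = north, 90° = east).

045°

The pressure-gradient force points toward the northwest (bearing 315°).
Geostrophic balance: in the Northern Hemisphere the Coriolis force deflects motion to the right, so the geostrophic wind blows 90° to the right of the pressure-gradient force (low pressure on the left).
Rotating 315° by 90° clockwise gives 045° — the wind blows toward the northeast.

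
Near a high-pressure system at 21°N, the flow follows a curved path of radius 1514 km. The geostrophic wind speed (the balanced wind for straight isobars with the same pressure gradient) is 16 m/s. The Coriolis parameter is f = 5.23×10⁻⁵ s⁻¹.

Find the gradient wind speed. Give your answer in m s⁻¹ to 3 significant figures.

Around a high, pressure-gradient force acts outward with centrifugal, so Coriolis balances both:
fV = (1/ρ)|∂P/∂n| + V²/R  →  V² − fR·V + fR·V_g = 0
With fR = 5.23×10⁻⁵ × 1514×10³ m = 79.2 m/s:
V = [fR − √((fR)² − 4 fR V_g)]/2 = [79.2 − √(79.2² − 4×79.2×16)]/2 = 22.3 m/s
Supergeostrophic (V > V_g = 16 m/s), as expected around a high.

22.3 m s⁻¹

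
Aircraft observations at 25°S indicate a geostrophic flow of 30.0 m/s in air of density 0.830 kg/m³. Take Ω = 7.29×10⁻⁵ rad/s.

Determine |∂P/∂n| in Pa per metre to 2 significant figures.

1.5×10⁻³ Pa/m

Coriolis parameter at 25°S:
f = 2Ω sin φ = 2 × 7.29×10⁻⁵ × sin 25° = 6.16×10⁻⁵ s⁻¹
Geostrophic balance rearranged: |∂P/∂n| = f ρ V_g
|∂P/∂n| = 6.16×10⁻⁵ × 0.830 × 30.0 = 1.53×10⁻³ Pa/m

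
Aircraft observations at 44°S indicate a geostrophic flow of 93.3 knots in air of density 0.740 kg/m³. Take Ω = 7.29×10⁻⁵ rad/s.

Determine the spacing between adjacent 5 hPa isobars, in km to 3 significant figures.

139 km

Coriolis parameter at 44°S:
f = 2Ω sin φ = 2 × 7.29×10⁻⁵ × sin 44° = 1.01×10⁻⁴ s⁻¹
Wind speed in SI: 93.3 knots = 48.0 m/s
Geostrophic balance rearranged: |∂P/∂n| = f ρ V_g
|∂P/∂n| = 1.01×10⁻⁴ × 0.740 × 48.0 = 3.60×10⁻³ Pa/m
Isobar spacing: Δn = ΔP/|∂P/∂n| = 500 Pa / 3.60×10⁻³ Pa/m = 138992 m ≈ 139 km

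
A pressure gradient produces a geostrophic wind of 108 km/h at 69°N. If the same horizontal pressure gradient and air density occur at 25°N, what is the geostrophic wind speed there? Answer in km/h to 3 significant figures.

With the same pressure gradient and density, V_g ∝ 1/f ∝ 1/sin φ.
V₂ = V₁ · sin φ₁ / sin φ₂ = 108 × sin 69° / sin 25°
V₂ = 108 × 0.9336/0.4226 = 239 km/h

239 km/h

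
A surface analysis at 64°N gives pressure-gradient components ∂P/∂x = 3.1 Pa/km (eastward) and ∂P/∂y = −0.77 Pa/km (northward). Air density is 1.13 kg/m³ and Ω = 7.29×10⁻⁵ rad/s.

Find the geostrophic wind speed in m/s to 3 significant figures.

21.6 m/s

Coriolis parameter at 64°N:
f = 2Ω sin φ = 2 × 7.29×10⁻⁵ × sin 64° = 1.31×10⁻⁴ s⁻¹
Component geostrophic relations (x east, y north):
u_g = −(1/(fρ)) ∂P/∂y,  v_g = (1/(fρ)) ∂P/∂x
u_g = −(−0.77×10⁻³)/(1.31×10⁻⁴ × 1.13) = 5.20 m/s;  v_g = (3.1×10⁻³)/(1.31×10⁻⁴ × 1.13) = 20.9 m/s
|V_g| = √(u_g² + v_g²) = 21.6 m/s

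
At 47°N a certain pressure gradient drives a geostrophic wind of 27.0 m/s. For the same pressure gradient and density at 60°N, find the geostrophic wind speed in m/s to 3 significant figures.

22.8 m/s

With the same pressure gradient and density, V_g ∝ 1/f ∝ 1/sin φ.
V₂ = V₁ · sin φ₁ / sin φ₂ = 27.0 × sin 47° / sin 60°
V₂ = 27.0 × 0.7314/0.8660 = 22.8 m/s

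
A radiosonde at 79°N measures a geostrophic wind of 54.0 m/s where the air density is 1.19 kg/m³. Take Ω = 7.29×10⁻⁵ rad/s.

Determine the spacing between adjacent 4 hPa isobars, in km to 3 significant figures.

Coriolis parameter at 79°N:
f = 2Ω sin φ = 2 × 7.29×10⁻⁵ × sin 79° = 1.43×10⁻⁴ s⁻¹
Geostrophic balance rearranged: |∂P/∂n| = f ρ V_g
|∂P/∂n| = 1.43×10⁻⁴ × 1.19 × 54.0 = 9.20×10⁻³ Pa/m
Isobar spacing: Δn = ΔP/|∂P/∂n| = 400 Pa / 9.20×10⁻³ Pa/m = 43493 m ≈ 43.5 km

43.5 km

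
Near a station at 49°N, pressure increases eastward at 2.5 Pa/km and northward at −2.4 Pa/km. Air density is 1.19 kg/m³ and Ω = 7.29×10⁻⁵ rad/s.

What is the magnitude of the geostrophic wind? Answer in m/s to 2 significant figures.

26 m/s

Coriolis parameter at 49°N:
f = 2Ω sin φ = 2 × 7.29×10⁻⁵ × sin 49° = 1.10×10⁻⁴ s⁻¹
Component geostrophic relations (x east, y north):
u_g = −(1/(fρ)) ∂P/∂y,  v_g = (1/(fρ)) ∂P/∂x
u_g = −(−2.4×10⁻³)/(1.10×10⁻⁴ × 1.19) = 18.3 m/s;  v_g = (2.5×10⁻³)/(1.10×10⁻⁴ × 1.19) = 19.1 m/s
|V_g| = √(u_g² + v_g²) = 26.5 m/s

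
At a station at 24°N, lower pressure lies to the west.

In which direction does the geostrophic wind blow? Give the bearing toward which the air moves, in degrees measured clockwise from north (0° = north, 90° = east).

The pressure-gradient force points toward the west (bearing 270°).
Geostrophic balance: in the Northern Hemisphere the Coriolis force deflects motion to the right, so the geostrophic wind blows 90° to the right of the pressure-gradient force (low pressure on the left).
Rotating 270° by 90° clockwise gives 000° — the wind blows toward the north.

000°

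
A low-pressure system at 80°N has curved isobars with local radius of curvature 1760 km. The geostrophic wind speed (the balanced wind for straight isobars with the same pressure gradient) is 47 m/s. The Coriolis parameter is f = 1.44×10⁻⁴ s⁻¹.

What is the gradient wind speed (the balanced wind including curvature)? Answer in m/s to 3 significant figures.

40.5 m/s

Around a low, centrifugal force acts outward with Coriolis, so pressure-gradient force balances both:
(1/ρ)|∂P/∂n| = fV + V²/R  →  V² + fR·V − fR·V_g = 0
With fR = 1.44×10⁻⁴ × 1760×10³ m = 253 m/s:
V = [−fR + √((fR)² + 4 fR V_g)]/2 = [−253 + √(253² + 4×253×47)]/2 = 40.5 m/s
Subgeostrophic (V < V_g = 47 m/s), as expected around a low.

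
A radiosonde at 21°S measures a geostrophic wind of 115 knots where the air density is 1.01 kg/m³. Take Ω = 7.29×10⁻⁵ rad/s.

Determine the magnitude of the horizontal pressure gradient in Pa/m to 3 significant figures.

Coriolis parameter at 21°S:
f = 2Ω sin φ = 2 × 7.29×10⁻⁵ × sin 21° = 5.23×10⁻⁵ s⁻¹
Wind speed in SI: 115 knots = 59.2 m/s
Geostrophic balance rearranged: |∂P/∂n| = f ρ V_g
|∂P/∂n| = 5.23×10⁻⁵ × 1.01 × 59.2 = 3.12×10⁻³ Pa/m

3.12×10⁻³ Pa/m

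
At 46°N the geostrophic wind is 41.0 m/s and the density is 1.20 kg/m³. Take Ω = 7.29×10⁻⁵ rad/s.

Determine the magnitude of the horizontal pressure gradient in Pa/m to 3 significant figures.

Coriolis parameter at 46°N:
f = 2Ω sin φ = 2 × 7.29×10⁻⁵ × sin 46° = 1.05×10⁻⁴ s⁻¹
Geostrophic balance rearranged: |∂P/∂n| = f ρ V_g
|∂P/∂n| = 1.05×10⁻⁴ × 1.20 × 41.0 = 5.16×10⁻³ Pa/m

5.16×10⁻³ Pa/m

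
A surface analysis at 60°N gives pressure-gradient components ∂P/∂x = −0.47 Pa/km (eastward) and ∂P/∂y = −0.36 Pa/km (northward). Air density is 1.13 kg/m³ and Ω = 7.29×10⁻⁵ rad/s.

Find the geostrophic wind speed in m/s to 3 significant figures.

4.15 m/s

Coriolis parameter at 60°N:
f = 2Ω sin φ = 2 × 7.29×10⁻⁵ × sin 60° = 1.26×10⁻⁴ s⁻¹
Component geostrophic relations (x east, y north):
u_g = −(1/(fρ)) ∂P/∂y,  v_g = (1/(fρ)) ∂P/∂x
u_g = −(−0.36×10⁻³)/(1.26×10⁻⁴ × 1.13) = 2.52 m/s;  v_g = (−0.47×10⁻³)/(1.26×10⁻⁴ × 1.13) = −3.29 m/s
|V_g| = √(u_g² + v_g²) = 4.15 m/s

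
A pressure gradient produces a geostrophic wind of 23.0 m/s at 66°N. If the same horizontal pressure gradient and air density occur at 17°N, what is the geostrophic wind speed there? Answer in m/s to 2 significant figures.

With the same pressure gradient and density, V_g ∝ 1/f ∝ 1/sin φ.
V₂ = V₁ · sin φ₁ / sin φ₂ = 23.0 × sin 66° / sin 17°
V₂ = 23.0 × 0.9135/0.2924 = 72 m/s

72 m/s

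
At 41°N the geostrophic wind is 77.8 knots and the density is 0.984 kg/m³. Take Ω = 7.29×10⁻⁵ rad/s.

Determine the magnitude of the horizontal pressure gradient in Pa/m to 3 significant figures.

Coriolis parameter at 41°N:
f = 2Ω sin φ = 2 × 7.29×10⁻⁵ × sin 41° = 9.57×10⁻⁵ s⁻¹
Wind speed in SI: 77.8 knots = 40.0 m/s
Geostrophic balance rearranged: |∂P/∂n| = f ρ V_g
|∂P/∂n| = 9.57×10⁻⁵ × 0.984 × 40.0 = 3.77×10⁻³ Pa/m

3.77×10⁻³ Pa/m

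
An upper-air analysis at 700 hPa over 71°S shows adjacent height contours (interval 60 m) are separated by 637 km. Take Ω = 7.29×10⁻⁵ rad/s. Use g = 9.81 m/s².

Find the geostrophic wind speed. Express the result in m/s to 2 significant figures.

6.7 m/s

Coriolis parameter at 71°S:
f = 2Ω sin φ = 2 × 7.29×10⁻⁵ × sin 71° = 1.38×10⁻⁴ s⁻¹
Height gradient: |∂Z/∂n| = 60 m / 637000 m = 9.42×10⁻⁵
On a pressure surface, geostrophic balance gives V_g = (g/f)|∂Z/∂n|:
V_g = 9.81 × 9.42×10⁻⁵ / 1.38×10⁻⁴ = 6.70 m/s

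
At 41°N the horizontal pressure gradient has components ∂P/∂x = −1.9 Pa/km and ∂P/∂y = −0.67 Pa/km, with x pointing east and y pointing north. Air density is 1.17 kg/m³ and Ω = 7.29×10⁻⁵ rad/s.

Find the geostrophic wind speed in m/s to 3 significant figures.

18.0 m/s

Coriolis parameter at 41°N:
f = 2Ω sin φ = 2 × 7.29×10⁻⁵ × sin 41° = 9.57×10⁻⁵ s⁻¹
Component geostrophic relations (x east, y north):
u_g = −(1/(fρ)) ∂P/∂y,  v_g = (1/(fρ)) ∂P/∂x
u_g = −(−0.67×10⁻³)/(9.57×10⁻⁵ × 1.17) = 5.99 m/s;  v_g = (−1.9×10⁻³)/(9.57×10⁻⁵ × 1.17) = −17.0 m/s
|V_g| = √(u_g² + v_g²) = 18.0 m/s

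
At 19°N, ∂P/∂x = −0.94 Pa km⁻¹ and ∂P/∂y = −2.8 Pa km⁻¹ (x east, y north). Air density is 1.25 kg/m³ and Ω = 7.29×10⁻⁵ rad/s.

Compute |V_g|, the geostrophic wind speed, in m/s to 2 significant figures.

50 m/s

Coriolis parameter at 19°N:
f = 2Ω sin φ = 2 × 7.29×10⁻⁵ × sin 19° = 4.75×10⁻⁵ s⁻¹
Component geostrophic relations (x east, y north):
u_g = −(1/(fρ)) ∂P/∂y,  v_g = (1/(fρ)) ∂P/∂x
u_g = −(−2.8×10⁻³)/(4.75×10⁻⁵ × 1.25) = 47.2 m/s;  v_g = (−0.94×10⁻³)/(4.75×10⁻⁵ × 1.25) = −15.8 m/s
|V_g| = √(u_g² + v_g²) = 49.8 m/s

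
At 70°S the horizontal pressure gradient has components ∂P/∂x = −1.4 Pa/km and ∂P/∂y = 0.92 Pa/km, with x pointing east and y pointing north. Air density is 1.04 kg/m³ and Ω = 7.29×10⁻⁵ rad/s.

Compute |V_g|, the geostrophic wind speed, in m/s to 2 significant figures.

12 m/s

Coriolis parameter at 70°S:
f = 2Ω sin φ = 2 × 7.29×10⁻⁵ × sin 70° = 1.37×10⁻⁴ s⁻¹
In the Southern Hemisphere f is negative: f = −1.37×10⁻⁴ s⁻¹.
Component geostrophic relations (x east, y north):
u_g = −(1/(fρ)) ∂P/∂y,  v_g = (1/(fρ)) ∂P/∂x
u_g = −(0.92×10⁻³)/(−1.37×10⁻⁴ × 1.04) = 6.46 m/s;  v_g = (−1.4×10⁻³)/(−1.37×10⁻⁴ × 1.04) = 9.83 m/s
|V_g| = √(u_g² + v_g²) = 11.8 m/s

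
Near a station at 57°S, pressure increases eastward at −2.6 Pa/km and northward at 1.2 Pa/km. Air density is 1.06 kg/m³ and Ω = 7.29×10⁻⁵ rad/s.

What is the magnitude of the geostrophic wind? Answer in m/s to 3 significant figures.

22.1 m/s

Coriolis parameter at 57°S:
f = 2Ω sin φ = 2 × 7.29×10⁻⁵ × sin 57° = 1.22×10⁻⁴ s⁻¹
In the Southern Hemisphere f is negative: f = −1.22×10⁻⁴ s⁻¹.
Component geostrophic relations (x east, y north):
u_g = −(1/(fρ)) ∂P/∂y,  v_g = (1/(fρ)) ∂P/∂x
u_g = −(1.2×10⁻³)/(−1.22×10⁻⁴ × 1.06) = 9.26 m/s;  v_g = (−2.6×10⁻³)/(−1.22×10⁻⁴ × 1.06) = 20.1 m/s
|V_g| = √(u_g² + v_g²) = 22.1 m/s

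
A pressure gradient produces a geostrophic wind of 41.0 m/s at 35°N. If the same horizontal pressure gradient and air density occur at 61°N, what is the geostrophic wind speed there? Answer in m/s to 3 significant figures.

26.9 m/s

With the same pressure gradient and density, V_g ∝ 1/f ∝ 1/sin φ.
V₂ = V₁ · sin φ₁ / sin φ₂ = 41.0 × sin 35° / sin 61°
V₂ = 41.0 × 0.5736/0.8746 = 26.9 m/s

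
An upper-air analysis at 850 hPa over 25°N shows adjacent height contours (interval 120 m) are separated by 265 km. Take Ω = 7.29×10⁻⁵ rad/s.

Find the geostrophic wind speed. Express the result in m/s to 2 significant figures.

Coriolis parameter at 25°N:
f = 2Ω sin φ = 2 × 7.29×10⁻⁵ × sin 25° = 6.16×10⁻⁵ s⁻¹
Height gradient: |∂Z/∂n| = 120 m / 265000 m = 4.53×10⁻⁴
On a pressure surface, geostrophic balance gives V_g = (g/f)|∂Z/∂n|:
V_g = 9.81 × 4.53×10⁻⁴ / 6.16×10⁻⁵ = 72.1 m/s

72 m/s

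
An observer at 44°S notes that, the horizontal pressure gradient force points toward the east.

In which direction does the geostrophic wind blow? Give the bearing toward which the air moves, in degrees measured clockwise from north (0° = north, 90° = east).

000°

The pressure-gradient force points toward the east (bearing 090°).
Geostrophic balance: in the Southern Hemisphere the Coriolis force deflects motion to the left, so the geostrophic wind blows 90° to the left of the pressure-gradient force (low pressure on the right).
Rotating 090° by 90° counterclockwise gives 000° — the wind blows toward the north.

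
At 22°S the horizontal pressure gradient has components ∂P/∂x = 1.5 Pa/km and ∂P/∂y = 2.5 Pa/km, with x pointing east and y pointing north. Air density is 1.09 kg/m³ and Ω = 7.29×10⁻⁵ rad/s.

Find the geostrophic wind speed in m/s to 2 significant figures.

Coriolis parameter at 22°S:
f = 2Ω sin φ = 2 × 7.29×10⁻⁵ × sin 22° = 5.46×10⁻⁵ s⁻¹
In the Southern Hemisphere f is negative: f = −5.46×10⁻⁵ s⁻¹.
Component geostrophic relations (x east, y north):
u_g = −(1/(fρ)) ∂P/∂y,  v_g = (1/(fρ)) ∂P/∂x
u_g = −(2.5×10⁻³)/(−5.46×10⁻⁵ × 1.09) = 42.0 m/s;  v_g = (1.5×10⁻³)/(−5.46×10⁻⁵ × 1.09) = −25.2 m/s
|V_g| = √(u_g² + v_g²) = 49.0 m/s

49 m/s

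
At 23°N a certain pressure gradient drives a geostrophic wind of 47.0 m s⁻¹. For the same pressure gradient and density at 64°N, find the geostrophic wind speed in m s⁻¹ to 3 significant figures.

20.4 m s⁻¹

With the same pressure gradient and density, V_g ∝ 1/f ∝ 1/sin φ.
V₂ = V₁ · sin φ₁ / sin φ₂ = 47.0 × sin 23° / sin 64°
V₂ = 47.0 × 0.3907/0.8988 = 20.4 m s⁻¹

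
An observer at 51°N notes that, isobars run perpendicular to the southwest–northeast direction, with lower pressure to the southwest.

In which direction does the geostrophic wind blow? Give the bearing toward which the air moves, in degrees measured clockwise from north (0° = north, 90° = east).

315°

The pressure-gradient force points toward the southwest (bearing 225°).
Geostrophic balance: in the Northern Hemisphere the Coriolis force deflects motion to the right, so the geostrophic wind blows 90° to the right of the pressure-gradient force (low pressure on the left).
Rotating 225° by 90° clockwise gives 315° — the wind blows toward the northwest.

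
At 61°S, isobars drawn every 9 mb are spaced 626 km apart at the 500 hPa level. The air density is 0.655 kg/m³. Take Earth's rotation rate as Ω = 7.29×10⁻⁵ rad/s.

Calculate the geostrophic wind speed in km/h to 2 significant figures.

Coriolis parameter at 61°S:
f = 2Ω sin φ = 2 × 7.29×10⁻⁵ × sin 61° = 1.28×10⁻⁴ s⁻¹
Pressure gradient: |∂P/∂n| = 900 Pa / 626000 m = 1.44×10⁻³ Pa/m
Geostrophic balance (pressure-gradient force = Coriolis force):
V_g = (1/(fρ)) |∂P/∂n| = 1.44×10⁻³ / (1.28×10⁻⁴ × 0.655) = 17.2 m/s
Converting: 17.2 m/s × 3.6 = 62 km/h

62 km/h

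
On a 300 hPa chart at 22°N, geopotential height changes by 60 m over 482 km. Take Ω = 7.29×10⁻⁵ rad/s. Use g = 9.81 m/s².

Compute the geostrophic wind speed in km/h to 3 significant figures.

Coriolis parameter at 22°N:
f = 2Ω sin φ = 2 × 7.29×10⁻⁵ × sin 22° = 5.46×10⁻⁵ s⁻¹
Height gradient: |∂Z/∂n| = 60 m / 482000 m = 1.24×10⁻⁴
On a pressure surface, geostrophic balance gives V_g = (g/f)|∂Z/∂n|:
V_g = 9.81 × 1.24×10⁻⁴ / 5.46×10⁻⁵ = 22.4 m/s
Converting: 22.4 m/s × 3.6 = 80.5 km/h

80.5 km/h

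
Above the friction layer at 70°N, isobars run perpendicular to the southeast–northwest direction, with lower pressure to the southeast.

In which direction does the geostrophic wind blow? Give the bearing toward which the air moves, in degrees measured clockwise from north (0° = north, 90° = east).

225°

The pressure-gradient force points toward the southeast (bearing 135°).
Geostrophic balance: in the Northern Hemisphere the Coriolis force deflects motion to the right, so the geostrophic wind blows 90° to the right of the pressure-gradient force (low pressure on the left).
Rotating 135° by 90° clockwise gives 225° — the wind blows toward the southwest.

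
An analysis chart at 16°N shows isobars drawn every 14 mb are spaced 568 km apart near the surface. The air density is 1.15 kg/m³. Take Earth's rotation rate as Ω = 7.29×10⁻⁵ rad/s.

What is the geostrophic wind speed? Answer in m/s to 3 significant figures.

Coriolis parameter at 16°N:
f = 2Ω sin φ = 2 × 7.29×10⁻⁵ × sin 16° = 4.02×10⁻⁵ s⁻¹
Pressure gradient: |∂P/∂n| = 1400 Pa / 568000 m = 2.46×10⁻³ Pa/m
Geostrophic balance (pressure-gradient force = Coriolis force):
V_g = (1/(fρ)) |∂P/∂n| = 2.46×10⁻³ / (4.02×10⁻⁵ × 1.15) = 53.3 m/s

53.3 m/s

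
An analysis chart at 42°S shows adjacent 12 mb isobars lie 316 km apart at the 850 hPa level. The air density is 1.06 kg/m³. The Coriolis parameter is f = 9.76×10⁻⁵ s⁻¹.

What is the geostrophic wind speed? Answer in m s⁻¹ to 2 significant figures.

37 m s⁻¹

Pressure gradient: |∂P/∂n| = 1200 Pa / 316000 m = 3.80×10⁻³ Pa/m
Geostrophic balance (pressure-gradient force = Coriolis force):
V_g = (1/(fρ)) |∂P/∂n| = 3.80×10⁻³ / (9.76×10⁻⁵ × 1.06) = 36.7 m/s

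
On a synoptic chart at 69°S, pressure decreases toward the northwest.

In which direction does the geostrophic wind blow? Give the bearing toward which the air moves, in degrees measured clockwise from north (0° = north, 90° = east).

225°

The pressure-gradient force points toward the northwest (bearing 315°).
Geostrophic balance: in the Southern Hemisphere the Coriolis force deflects motion to the left, so the geostrophic wind blows 90° to the left of the pressure-gradient force (low pressure on the right).
Rotating 315° by 90° counterclockwise gives 225° — the wind blows toward the southwest.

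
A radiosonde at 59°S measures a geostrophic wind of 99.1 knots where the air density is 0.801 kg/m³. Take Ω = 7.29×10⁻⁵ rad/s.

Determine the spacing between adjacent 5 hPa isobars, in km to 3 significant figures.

98.0 km

Coriolis parameter at 59°S:
f = 2Ω sin φ = 2 × 7.29×10⁻⁵ × sin 59° = 1.25×10⁻⁴ s⁻¹
Wind speed in SI: 99.1 knots = 51.0 m/s
Geostrophic balance rearranged: |∂P/∂n| = f ρ V_g
|∂P/∂n| = 1.25×10⁻⁴ × 0.801 × 51.0 = 5.10×10⁻³ Pa/m
Isobar spacing: Δn = ΔP/|∂P/∂n| = 500 Pa / 5.10×10⁻³ Pa/m = 97972 m ≈ 98.0 km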